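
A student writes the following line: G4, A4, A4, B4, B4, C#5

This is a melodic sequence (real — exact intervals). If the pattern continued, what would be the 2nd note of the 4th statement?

Grouping in 2s, the 2nd note of each cell is A4, B4, C#5.
One more up a 2nd gives D#5.

D#5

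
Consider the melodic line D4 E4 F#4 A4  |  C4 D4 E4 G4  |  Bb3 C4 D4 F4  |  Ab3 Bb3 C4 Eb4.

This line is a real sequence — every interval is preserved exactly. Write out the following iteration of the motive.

Gb3 Ab3 Bb3 Db4

Unit = 4 notes; the statements start on D4, C4, Bb3, Ab3, moving down a 2nd each time.
Statement 5 starts on Gb3 and keeps the same exact contour: Gb3 Ab3 Bb3 Db4.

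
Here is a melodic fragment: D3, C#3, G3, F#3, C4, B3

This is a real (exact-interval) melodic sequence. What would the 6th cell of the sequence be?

Eb5 D5

With a 2-note motive the entries are D3, G3, C4, each up a 4th from the previous.
Carrying on: F4 → Bb4 → Eb5.
Statement 6 starts on Eb5 and keeps the same exact contour: Eb5 D5.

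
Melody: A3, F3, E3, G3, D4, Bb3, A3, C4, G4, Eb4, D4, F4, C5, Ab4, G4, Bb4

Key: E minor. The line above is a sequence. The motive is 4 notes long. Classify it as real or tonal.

Each cell has the same semitone pattern (-4, -1, 3) — intervals are preserved exactly.
And F3 lies outside E minor, so the sequence is real rather than tonal.

real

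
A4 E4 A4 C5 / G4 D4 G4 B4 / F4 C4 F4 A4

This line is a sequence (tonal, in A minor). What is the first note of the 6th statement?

Unit = 4 notes; the statements start on A4, G4, F4, moving down a 2nd each time.
Continuing: E4 → D4 → C4. Statement 6 starts on C4.

C4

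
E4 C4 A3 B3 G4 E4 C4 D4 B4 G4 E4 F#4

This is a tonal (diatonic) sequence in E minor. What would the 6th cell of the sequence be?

A5 F#5 D5 E5

Taking 4-note groups, the heads are E4, G4, B4: the pattern moves up a 3rd.
Carrying on: D5 → F#5 → A5.
Statement 6 starts on A5 and keeps the same diatonic contour: A5 F#5 D5 E5.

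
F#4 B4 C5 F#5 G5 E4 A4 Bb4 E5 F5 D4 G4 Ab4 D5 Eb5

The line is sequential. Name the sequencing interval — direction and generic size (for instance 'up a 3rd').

down a 2nd

With a 5-note motive the entries are F#4, E4, D4, each down a 2nd from the previous.
From F#4 to E4: down a 2nd.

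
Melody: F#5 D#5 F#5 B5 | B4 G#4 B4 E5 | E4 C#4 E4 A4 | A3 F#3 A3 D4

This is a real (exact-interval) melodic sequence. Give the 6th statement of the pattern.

G2 E2 G2 C3

With a 4-note motive the entries are F#5, B4, E4, A3, each down a 5th from the previous.
Extending down a 5th: D3 → G2.
Statement 6 starts on G2 and keeps the same exact contour: G2 E2 G2 C3.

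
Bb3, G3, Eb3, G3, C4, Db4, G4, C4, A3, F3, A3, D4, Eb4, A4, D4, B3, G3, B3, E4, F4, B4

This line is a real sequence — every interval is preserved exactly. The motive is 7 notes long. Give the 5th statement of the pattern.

F#4 D#4 B3 D#4 G#4 A4 D#5

The 7-note cells begin on Bb3, C4, D4 — each up a 2nd from the last.
Continuing the starts: E4 → F#4.
From F#4 the exact shape gives F#4 D#4 B3 D#4 G#4 A4 D#5.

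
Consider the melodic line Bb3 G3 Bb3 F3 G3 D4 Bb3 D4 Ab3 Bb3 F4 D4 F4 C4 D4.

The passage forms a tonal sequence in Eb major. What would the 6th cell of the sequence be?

Eb5 C5 Eb5 Bb4 C5

Taking 5-note groups, the heads are Bb3, D4, F4: the pattern moves up a 3rd.
Continuing the starts: Ab4 → C5 → Eb5.
Statement 6 starts on Eb5 and keeps the same diatonic contour: Eb5 C5 Eb5 Bb4 C5.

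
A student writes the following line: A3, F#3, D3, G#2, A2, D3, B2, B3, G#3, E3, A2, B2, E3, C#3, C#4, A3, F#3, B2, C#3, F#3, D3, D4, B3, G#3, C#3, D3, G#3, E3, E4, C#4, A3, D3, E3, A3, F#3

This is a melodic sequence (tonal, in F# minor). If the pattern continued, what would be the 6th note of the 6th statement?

B3

The unit is 7 notes. Position-6 pitches of the 5 shown cells: D3, E3, F#3, G#3, A3.
From A3, up a 2nd gives B3.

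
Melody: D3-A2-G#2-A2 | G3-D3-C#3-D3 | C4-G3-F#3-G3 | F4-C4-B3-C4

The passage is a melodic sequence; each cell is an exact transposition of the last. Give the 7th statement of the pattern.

Ab5 Eb5 D5 Eb5

Taking 4-note groups, the heads are D3, G3, C4, F4: the pattern moves up a 4th.
Carrying on: Bb4 → Eb5 → Ab5.
From Ab5 the exact shape gives Ab5 Eb5 D5 Eb5.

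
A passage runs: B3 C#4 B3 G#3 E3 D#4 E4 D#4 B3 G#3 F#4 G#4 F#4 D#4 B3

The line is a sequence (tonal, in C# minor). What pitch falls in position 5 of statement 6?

A4

Grouping in 5s, the 5th note of each cell is E3, G#3, B3.
Each moves up a 3rd. Continuing: D#4 → F#4 → A4.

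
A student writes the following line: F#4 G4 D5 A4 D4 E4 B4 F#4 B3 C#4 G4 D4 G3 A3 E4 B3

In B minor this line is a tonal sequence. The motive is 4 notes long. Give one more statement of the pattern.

Taking 4-note groups, the heads are F#4, D4, B3, G3: the pattern moves down a 3rd.
So cell 5 is E3 F#3 C#4 G3.

E3 F#3 C#4 G3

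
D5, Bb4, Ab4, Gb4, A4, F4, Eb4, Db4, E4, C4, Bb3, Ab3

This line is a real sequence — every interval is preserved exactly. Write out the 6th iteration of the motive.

With a 4-note motive the entries are D5, A4, E4, each down a 4th from the previous.
Continuing the starts: B3 → F#3 → C#3.
So cell 6 is C#3 A2 G2 F2.

C#3 A2 G2 F2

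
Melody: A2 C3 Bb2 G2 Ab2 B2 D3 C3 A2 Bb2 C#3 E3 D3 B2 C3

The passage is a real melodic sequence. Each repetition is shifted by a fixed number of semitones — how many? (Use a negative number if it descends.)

2

Taking 5-note groups, the heads are A2, B2, C#3: the pattern moves up a 2nd.
A2→B2 is 47 − 45 = 2 semitones.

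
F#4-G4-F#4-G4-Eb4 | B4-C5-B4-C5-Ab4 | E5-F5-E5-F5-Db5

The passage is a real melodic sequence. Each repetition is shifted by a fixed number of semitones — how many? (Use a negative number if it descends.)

Taking 5-note groups, the heads are F#4, B4, E5: the pattern moves up a 4th.
F#4 to B4 spans +5 semitones.

5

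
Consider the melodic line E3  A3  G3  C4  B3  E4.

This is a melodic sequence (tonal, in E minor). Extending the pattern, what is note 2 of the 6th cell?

With 2-note cells, note 2 of each statement runs A3, C4, E4.
Extending up a 3rd: G4 → B4 → D5.

D5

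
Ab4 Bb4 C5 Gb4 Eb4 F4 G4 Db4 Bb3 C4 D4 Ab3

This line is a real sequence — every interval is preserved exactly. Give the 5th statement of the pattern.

C3 D3 E3 Bb2

Taking 4-note groups, the heads are Ab4, Eb4, Bb3: the pattern moves down a 4th.
Extending down a 4th: F3 → C3.
Statement 5 starts on C3 and keeps the same exact contour: C3 D3 E3 Bb2.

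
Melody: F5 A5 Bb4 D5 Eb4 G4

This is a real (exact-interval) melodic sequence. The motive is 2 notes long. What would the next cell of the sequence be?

Taking 2-note groups, the heads are F5, Bb4, Eb4: the pattern moves down a 5th.
Statement 4 starts on Ab3 and keeps the same exact contour: Ab3 C4.

Ab3 C4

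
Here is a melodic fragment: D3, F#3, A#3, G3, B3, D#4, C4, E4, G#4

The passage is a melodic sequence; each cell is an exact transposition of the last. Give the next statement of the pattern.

Unit = 3 notes; the statements start on D3, G3, C4, moving up a 4th each time.
Statement 4 starts on F4 and keeps the same exact contour: F4 A4 C#5.

F4 A4 C#5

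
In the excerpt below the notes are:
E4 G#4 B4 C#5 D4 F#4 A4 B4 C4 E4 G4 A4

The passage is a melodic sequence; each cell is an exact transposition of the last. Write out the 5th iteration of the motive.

Taking 4-note groups, the heads are E4, D4, C4: the pattern moves down a 2nd.
Continuing the starts: Bb3 → Ab3.
From Ab3 the exact shape gives Ab3 C4 Eb4 F4.

Ab3 C4 Eb4 F4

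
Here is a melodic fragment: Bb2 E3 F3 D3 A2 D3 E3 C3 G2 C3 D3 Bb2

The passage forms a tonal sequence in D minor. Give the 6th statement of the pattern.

With a 4-note motive the entries are Bb2, A2, G2, each down a 2nd from the previous.
Carrying on: F2 → E2 → D2.
So cell 6 is D2 G2 A2 F2.

D2 G2 A2 F2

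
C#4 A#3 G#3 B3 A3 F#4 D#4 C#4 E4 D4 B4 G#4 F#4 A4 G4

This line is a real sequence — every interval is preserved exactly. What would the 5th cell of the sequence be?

A5 F#5 E5 G5 F5

Unit = 5 notes; the statements start on C#4, F#4, B4, moving up a 4th each time.
Extending up a 4th: E5 → A5.
So cell 5 is A5 F#5 E5 G5 F5.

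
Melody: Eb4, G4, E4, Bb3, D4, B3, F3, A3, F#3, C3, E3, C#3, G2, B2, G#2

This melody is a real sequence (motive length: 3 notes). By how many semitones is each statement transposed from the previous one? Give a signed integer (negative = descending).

Taking 3-note groups, the heads are Eb4, Bb3, F3, C3, G2: the pattern moves down a 4th.
Eb4→Bb3 is 58 − 63 = -5 semitones.

-5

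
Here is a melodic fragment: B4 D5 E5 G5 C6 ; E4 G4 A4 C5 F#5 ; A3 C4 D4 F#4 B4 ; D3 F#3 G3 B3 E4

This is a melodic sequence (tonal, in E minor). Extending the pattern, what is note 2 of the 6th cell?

Grouping in 5s, the 2nd note of each cell is D5, G4, C4, F#3.
Carrying that down a 5th forward: B2 → E2.

E2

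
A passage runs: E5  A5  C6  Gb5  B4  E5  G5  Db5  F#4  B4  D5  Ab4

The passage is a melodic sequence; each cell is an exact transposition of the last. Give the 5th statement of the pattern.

G#3 C#4 E4 Bb3

Taking 4-note groups, the heads are E5, B4, F#4: the pattern moves down a 4th.
Carrying on: C#4 → G#3.
So cell 5 is G#3 C#4 E4 Bb3.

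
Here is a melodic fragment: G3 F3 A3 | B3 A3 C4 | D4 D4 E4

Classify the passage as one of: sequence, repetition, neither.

Note 2 of cell 3 is D4; if this were a sequence it would be C4. No unit length gives a consistent transposition pattern.

neither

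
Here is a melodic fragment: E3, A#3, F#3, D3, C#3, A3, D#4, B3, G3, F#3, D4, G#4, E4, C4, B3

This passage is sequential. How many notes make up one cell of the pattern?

5

There are 15 notes; a 5-note unit gives 3 cells:
E3 A#3 F#3 D3 C#3 | A3 D#4 B3 G3 F#3 | D4 G#4 E4 C4 B3
That's a consistent up a 4th shift per cell, and no other grouping gives one.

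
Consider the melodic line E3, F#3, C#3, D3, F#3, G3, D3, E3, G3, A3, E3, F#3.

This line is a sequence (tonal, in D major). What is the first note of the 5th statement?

B3

Unit = 4 notes; the statements start on E3, F#3, G3, moving up a 2nd each time.
Continuing: A3 → B3. Statement 5 starts on B3.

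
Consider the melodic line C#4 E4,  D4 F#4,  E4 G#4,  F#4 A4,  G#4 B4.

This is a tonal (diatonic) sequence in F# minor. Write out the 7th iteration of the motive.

B4 D5

Unit = 2 notes; the statements start on C#4, D4, E4, F#4, G#4, moving up a 2nd each time.
Carrying on: A4 → B4.
From B4 the diatonic shape gives B4 D5.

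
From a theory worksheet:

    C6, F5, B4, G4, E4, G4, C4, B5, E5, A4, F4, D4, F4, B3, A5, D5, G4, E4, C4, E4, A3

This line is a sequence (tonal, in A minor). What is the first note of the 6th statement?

The 7-note cells begin on C6, B5, A5 — each down a 2nd from the last.
Continuing: G5 → F5 → E5. Statement 6 starts on E5.

E5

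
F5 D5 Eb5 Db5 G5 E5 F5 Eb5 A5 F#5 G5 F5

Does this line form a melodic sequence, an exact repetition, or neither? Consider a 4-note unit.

Each 4-note cell is the previous one transposed up a 2nd.

sequence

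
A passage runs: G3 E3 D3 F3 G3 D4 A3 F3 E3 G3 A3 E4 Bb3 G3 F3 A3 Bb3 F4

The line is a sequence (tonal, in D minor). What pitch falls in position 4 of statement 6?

D4

With 6-note cells, note 4 of each statement runs F3, G3, A3.
Each moves up a 2nd. Continuing: Bb3 → C4 → D4.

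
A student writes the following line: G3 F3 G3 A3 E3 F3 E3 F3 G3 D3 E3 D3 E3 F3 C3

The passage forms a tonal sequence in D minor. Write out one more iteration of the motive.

D3 C3 D3 E3 Bb2

With a 5-note motive the entries are G3, F3, E3, each down a 2nd from the previous.
So cell 4 is D3 C3 D3 E3 Bb2.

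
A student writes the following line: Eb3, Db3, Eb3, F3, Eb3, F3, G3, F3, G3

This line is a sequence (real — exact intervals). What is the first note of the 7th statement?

The 3-note cells begin on Eb3, F3, G3 — each up a 2nd from the last.
Extending the heads up a 2nd: A3 → B3 → C#4 → D#4.

D#4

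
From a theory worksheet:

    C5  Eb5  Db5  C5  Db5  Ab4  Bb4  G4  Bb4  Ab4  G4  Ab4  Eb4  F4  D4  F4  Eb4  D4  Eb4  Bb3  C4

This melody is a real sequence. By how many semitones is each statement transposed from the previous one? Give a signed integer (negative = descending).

Unit = 7 notes; the statements start on C5, G4, D4, moving down a 4th each time.
C5 to G4 spans -5 semitones.

-5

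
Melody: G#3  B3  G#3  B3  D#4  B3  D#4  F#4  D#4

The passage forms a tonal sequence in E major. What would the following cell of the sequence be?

The 3-note cells begin on G#3, B3, D#4 — each up a 3rd from the last.
So cell 4 is F#4 A4 F#4.

F#4 A4 F#4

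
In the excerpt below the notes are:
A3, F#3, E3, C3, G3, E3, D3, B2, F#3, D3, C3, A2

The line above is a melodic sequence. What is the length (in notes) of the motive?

There are 12 notes; a 4-note unit gives 3 cells:
A3 F#3 E3 C3 | G3 E3 D3 B2 | F#3 D3 C3 A2
That's a consistent down a 2nd shift per cell, and no other grouping gives one.

4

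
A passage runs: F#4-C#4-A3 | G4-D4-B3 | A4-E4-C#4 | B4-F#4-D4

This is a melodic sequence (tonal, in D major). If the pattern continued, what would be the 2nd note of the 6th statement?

A4

With 3-note cells, note 2 of each statement runs C#4, D4, E4, F#4.
Each moves up a 2nd. Continuing: G4 → A4.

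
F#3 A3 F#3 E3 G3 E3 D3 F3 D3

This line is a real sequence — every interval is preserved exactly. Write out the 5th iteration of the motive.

Bb2 Db3 Bb2

The 3-note cells begin on F#3, E3, D3 — each down a 2nd from the last.
Carrying on: C3 → Bb2.
So cell 5 is Bb2 Db3 Bb2.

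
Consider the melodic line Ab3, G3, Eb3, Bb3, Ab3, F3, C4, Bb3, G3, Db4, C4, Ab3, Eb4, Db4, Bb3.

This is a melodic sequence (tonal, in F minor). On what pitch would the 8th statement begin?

The 3-note cells begin on Ab3, Bb3, C4, Db4, Eb4 — each up a 2nd from the last.
Extending the heads up a 2nd: F4 → G4 → Ab4.

Ab4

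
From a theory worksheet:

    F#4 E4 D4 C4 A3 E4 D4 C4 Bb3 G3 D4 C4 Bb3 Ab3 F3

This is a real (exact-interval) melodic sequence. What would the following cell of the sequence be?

Unit = 5 notes; the statements start on F#4, E4, D4, moving down a 2nd each time.
So cell 4 is C4 Bb3 Ab3 Gb3 Eb3.

C4 Bb3 Ab3 Gb3 Eb3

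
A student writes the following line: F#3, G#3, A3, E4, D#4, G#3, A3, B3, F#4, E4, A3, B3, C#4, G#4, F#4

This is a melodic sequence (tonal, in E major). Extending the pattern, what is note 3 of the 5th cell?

E4

With 5-note cells, note 3 of each statement runs A3, B3, C#4.
Carrying that up a 2nd forward: D#4 → E4.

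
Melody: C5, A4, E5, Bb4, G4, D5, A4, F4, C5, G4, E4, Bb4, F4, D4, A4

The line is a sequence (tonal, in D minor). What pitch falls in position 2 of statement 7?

With 3-note cells, note 2 of each statement runs A4, G4, F4, E4, D4.
Carrying that down a 2nd forward: C4 → Bb3.

Bb3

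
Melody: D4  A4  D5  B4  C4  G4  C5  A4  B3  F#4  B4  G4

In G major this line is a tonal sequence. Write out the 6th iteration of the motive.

F#3 C4 F#4 D4

The 4-note cells begin on D4, C4, B3 — each down a 2nd from the last.
Extending down a 2nd: A3 → G3 → F#3.
So cell 6 is F#3 C4 F#4 D4.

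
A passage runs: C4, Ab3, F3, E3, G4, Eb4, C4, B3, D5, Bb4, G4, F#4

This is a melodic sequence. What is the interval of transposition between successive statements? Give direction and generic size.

up a 5th

The 4-note cells begin on C4, G4, D5 — each up a 5th from the last.
C4 to G4 is up a 5th.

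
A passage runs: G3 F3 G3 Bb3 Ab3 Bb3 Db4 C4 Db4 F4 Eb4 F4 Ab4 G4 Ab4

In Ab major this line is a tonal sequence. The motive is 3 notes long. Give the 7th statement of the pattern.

Eb5 Db5 Eb5

Taking 3-note groups, the heads are G3, Bb3, Db4, F4, Ab4: the pattern moves up a 3rd.
Extending up a 3rd: C5 → Eb5.
Statement 7 starts on Eb5 and keeps the same diatonic contour: Eb5 Db5 Eb5.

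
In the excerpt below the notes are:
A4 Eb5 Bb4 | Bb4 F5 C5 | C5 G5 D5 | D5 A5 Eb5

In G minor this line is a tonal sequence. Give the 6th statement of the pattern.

F5 C6 G5

Taking 3-note groups, the heads are A4, Bb4, C5, D5: the pattern moves up a 2nd.
Extending up a 2nd: Eb5 → F5.
From F5 the diatonic shape gives F5 C6 G5.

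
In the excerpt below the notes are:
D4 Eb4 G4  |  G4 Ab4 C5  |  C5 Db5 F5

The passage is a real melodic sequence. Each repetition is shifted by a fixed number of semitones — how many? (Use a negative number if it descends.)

5

Taking 3-note groups, the heads are D4, G4, C5: the pattern moves up a 4th.
Counting half-steps from D4 to G4: 5.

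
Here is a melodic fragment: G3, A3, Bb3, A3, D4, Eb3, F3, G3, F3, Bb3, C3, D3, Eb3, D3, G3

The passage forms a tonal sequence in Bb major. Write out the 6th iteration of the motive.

Unit = 5 notes; the statements start on G3, Eb3, C3, moving down a 3rd each time.
Continuing the starts: A2 → F2 → D2.
So cell 6 is D2 Eb2 F2 Eb2 A2.

D2 Eb2 F2 Eb2 A2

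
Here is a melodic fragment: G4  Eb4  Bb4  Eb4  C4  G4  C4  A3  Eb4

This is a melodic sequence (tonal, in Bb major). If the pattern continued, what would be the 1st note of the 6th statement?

D3

Grouping in 3s, the 1st note of each cell is G4, Eb4, C4.
Extending down a 3rd: A3 → F3 → D3.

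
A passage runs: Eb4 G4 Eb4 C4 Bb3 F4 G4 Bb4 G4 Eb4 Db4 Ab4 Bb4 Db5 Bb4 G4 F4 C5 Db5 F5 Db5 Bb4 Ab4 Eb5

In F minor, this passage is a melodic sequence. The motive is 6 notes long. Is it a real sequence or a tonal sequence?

tonal

Every note is diatonic to F minor.
Cell 1 has +4 semitones from note 1 to 2, but cell 2 has +3 — the interval quality changes while the contour stays the same, which is the hallmark of a tonal sequence.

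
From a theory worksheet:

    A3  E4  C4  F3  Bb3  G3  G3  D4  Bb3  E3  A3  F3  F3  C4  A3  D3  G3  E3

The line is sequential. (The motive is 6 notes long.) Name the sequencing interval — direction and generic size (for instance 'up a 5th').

Unit = 6 notes; the statements start on A3, G3, F3, moving down a 2nd each time.
From A3 to G3: down a 2nd.

down a 2nd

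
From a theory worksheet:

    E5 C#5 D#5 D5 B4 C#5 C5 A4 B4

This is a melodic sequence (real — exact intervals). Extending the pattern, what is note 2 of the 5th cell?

The unit is 3 notes. Position-2 pitches of the 3 shown cells: C#5, B4, A4.
Carrying that down a 2nd forward: G4 → F4.

F4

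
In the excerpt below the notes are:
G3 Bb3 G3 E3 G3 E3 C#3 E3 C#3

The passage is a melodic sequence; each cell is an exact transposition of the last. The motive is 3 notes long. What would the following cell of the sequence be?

A#2 C#3 A#2

With a 3-note motive the entries are G3, E3, C#3, each down a 3rd from the previous.
From A#2 the exact shape gives A#2 C#3 A#2.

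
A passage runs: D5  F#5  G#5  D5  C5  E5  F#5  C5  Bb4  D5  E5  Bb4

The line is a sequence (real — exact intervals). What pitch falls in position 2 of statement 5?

The unit is 4 notes. Position-2 pitches of the 3 shown cells: F#5, E5, D5.
Extending down a 2nd: C5 → Bb4.

Bb4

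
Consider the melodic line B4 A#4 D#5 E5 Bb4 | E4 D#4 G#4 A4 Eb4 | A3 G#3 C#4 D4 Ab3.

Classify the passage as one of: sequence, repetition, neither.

Each 5-note cell is the previous one transposed down a 5th.

sequence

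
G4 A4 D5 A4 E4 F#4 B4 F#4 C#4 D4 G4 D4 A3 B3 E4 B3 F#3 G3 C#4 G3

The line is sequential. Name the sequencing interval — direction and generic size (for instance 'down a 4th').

down a 3rd

Taking 4-note groups, the heads are G4, E4, C#4, A3, F#3: the pattern moves down a 3rd.
From G4 to E4: down a 3rd.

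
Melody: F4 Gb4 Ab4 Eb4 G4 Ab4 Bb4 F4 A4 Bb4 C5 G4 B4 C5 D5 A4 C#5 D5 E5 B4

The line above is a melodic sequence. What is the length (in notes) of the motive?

4

Try groups of 4 (5 cells in 20 notes):
F4 Gb4 Ab4 Eb4 | G4 Ab4 Bb4 F4 | A4 Bb4 C5 G4 | B4 C5 D5 A4 | C#5 D5 E5 B4
That's a consistent up a 2nd shift per cell, and no other grouping gives one.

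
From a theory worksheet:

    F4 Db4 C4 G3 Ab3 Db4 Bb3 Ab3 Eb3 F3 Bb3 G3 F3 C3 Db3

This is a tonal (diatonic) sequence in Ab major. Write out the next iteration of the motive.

With a 5-note motive the entries are F4, Db4, Bb3, each down a 3rd from the previous.
From G3 the diatonic shape gives G3 Eb3 Db3 Ab2 Bb2.

G3 Eb3 Db3 Ab2 Bb2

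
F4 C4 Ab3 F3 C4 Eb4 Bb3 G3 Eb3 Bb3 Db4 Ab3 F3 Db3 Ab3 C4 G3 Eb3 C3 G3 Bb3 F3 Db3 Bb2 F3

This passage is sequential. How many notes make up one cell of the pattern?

5

25 notes total. Splitting into 5 groups of 5:
F4 C4 Ab3 F3 C4 | Eb4 Bb3 G3 Eb3 Bb3 | Db4 Ab3 F3 Db3 Ab3 | C4 G3 Eb3 C3 G3 | Bb3 F3 Db3 Bb2 F3
Each cell is the previous one down a 2nd — so the unit is 5 notes.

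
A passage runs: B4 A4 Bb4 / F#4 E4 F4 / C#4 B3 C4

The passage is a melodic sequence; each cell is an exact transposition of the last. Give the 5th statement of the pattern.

With a 3-note motive the entries are B4, F#4, C#4, each down a 4th from the previous.
Continuing the starts: G#3 → D#3.
Statement 5 starts on D#3 and keeps the same exact contour: D#3 C#3 D3.

D#3 C#3 D3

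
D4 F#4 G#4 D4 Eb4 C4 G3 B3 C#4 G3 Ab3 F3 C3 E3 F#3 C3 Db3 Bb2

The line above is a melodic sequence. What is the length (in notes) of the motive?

6

18 notes total. Splitting into 3 groups of 6:
D4 F#4 G#4 D4 Eb4 C4 | G3 B3 C#4 G3 Ab3 F3 | C3 E3 F#3 C3 Db3 Bb2
That's a consistent down a 5th shift per cell, and no other grouping gives one.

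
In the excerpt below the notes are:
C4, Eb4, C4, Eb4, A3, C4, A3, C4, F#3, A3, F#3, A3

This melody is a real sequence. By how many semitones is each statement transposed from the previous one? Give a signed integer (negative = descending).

-3

Unit = 4 notes; the statements start on C4, A3, F#3, moving down a 3rd each time.
C4 to A3 spans -3 semitones.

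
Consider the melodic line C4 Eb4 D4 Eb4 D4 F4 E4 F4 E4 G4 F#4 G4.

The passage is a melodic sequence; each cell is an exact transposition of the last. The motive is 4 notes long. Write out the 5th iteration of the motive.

G#4 B4 A#4 B4

Unit = 4 notes; the statements start on C4, D4, E4, moving up a 2nd each time.
Carrying on: F#4 → G#4.
From G#4 the exact shape gives G#4 B4 A#4 B4.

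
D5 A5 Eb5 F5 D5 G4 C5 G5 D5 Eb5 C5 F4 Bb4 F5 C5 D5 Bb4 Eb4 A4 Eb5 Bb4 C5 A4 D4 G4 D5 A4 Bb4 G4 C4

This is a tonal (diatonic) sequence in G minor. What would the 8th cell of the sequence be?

D4 A4 Eb4 F4 D4 G3

Taking 6-note groups, the heads are D5, C5, Bb4, A4, G4: the pattern moves down a 2nd.
Carrying on: F4 → Eb4 → D4.
From D4 the diatonic shape gives D4 A4 Eb4 F4 D4 G3.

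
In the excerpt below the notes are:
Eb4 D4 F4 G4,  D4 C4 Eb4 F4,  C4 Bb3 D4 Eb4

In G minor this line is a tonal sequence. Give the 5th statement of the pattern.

A3 G3 Bb3 C4

Taking 4-note groups, the heads are Eb4, D4, C4: the pattern moves down a 2nd.
Extending down a 2nd: Bb3 → A3.
From A3 the diatonic shape gives A3 G3 Bb3 C4.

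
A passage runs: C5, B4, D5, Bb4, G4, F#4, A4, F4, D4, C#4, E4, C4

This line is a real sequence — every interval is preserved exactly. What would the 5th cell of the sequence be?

The 4-note cells begin on C5, G4, D4 — each down a 4th from the last.
Extending down a 4th: A3 → E3.
From E3 the exact shape gives E3 D#3 F#3 D3.

E3 D#3 F#3 D3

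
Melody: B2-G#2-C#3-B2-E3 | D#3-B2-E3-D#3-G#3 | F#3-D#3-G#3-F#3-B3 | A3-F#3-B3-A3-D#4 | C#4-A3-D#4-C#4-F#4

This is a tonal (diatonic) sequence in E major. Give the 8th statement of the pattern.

The 5-note cells begin on B2, D#3, F#3, A3, C#4 — each up a 3rd from the last.
Continuing the starts: E4 → G#4 → B4.
So cell 8 is B4 G#4 C#5 B4 E5.

B4 G#4 C#5 B4 E5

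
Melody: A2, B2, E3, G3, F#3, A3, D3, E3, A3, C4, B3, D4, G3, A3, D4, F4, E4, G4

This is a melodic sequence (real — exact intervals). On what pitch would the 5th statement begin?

F4

Taking 6-note groups, the heads are A2, D3, G3: the pattern moves up a 4th.
Continuing: C4 → F4. Statement 5 starts on F4.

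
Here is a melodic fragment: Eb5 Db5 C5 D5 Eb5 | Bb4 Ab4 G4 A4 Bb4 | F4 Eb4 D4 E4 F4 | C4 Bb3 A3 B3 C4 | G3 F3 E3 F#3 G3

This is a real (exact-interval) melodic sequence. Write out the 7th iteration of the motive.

A2 G2 F#2 G#2 A2

Taking 5-note groups, the heads are Eb5, Bb4, F4, C4, G3: the pattern moves down a 4th.
Continuing the starts: D3 → A2.
From A2 the exact shape gives A2 G2 F#2 G#2 A2.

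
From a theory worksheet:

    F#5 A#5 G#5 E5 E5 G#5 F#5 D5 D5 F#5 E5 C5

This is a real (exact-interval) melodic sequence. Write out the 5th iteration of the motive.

Bb4 D5 C5 Ab4

With a 4-note motive the entries are F#5, E5, D5, each down a 2nd from the previous.
Extending down a 2nd: C5 → Bb4.
From Bb4 the exact shape gives Bb4 D5 C5 Ab4.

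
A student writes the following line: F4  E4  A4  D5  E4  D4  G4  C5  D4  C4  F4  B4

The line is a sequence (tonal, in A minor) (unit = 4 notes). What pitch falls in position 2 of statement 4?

With 4-note cells, note 2 of each statement runs E4, D4, C4.
One more down a 2nd gives B3.

B3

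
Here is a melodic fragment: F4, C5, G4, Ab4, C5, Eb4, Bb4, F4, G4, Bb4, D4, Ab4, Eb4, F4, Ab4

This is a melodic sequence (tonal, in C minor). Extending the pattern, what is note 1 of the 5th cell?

Bb3

The unit is 5 notes. Position-1 pitches of the 3 shown cells: F4, Eb4, D4.
Carrying that down a 2nd forward: C4 → Bb3.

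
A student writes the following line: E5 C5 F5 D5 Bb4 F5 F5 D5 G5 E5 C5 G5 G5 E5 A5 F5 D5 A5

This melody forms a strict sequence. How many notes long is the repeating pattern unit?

6

18 notes total. Splitting into 3 groups of 6:
E5 C5 F5 D5 Bb4 F5 | F5 D5 G5 E5 C5 G5 | G5 E5 A5 F5 D5 A5
Every group is a transposition up a 2nd of the one before; no shorter unit works.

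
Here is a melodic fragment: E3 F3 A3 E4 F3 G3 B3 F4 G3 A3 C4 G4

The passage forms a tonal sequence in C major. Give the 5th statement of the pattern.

B3 C4 E4 B4

With a 4-note motive the entries are E3, F3, G3, each up a 2nd from the previous.
Carrying on: A3 → B3.
From B3 the diatonic shape gives B3 C4 E4 B4.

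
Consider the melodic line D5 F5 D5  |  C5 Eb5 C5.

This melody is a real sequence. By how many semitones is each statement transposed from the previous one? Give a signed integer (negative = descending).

Taking 3-note groups, the heads are D5, C5: the pattern moves down a 2nd.
D5→C5 is 72 − 74 = -2 semitones.

-2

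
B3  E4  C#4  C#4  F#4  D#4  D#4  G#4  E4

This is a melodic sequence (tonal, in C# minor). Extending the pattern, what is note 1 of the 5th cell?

F#4

Grouping in 3s, the 1st note of each cell is B3, C#4, D#4.
Extending up a 2nd: E4 → F#4.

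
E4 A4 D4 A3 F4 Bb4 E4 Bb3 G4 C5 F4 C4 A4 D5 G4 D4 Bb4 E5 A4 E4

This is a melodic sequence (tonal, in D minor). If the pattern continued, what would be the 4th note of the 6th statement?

F4

Grouping in 4s, the 4th note of each cell is A3, Bb3, C4, D4, E4.
Each moves up a 2nd; the next is F4.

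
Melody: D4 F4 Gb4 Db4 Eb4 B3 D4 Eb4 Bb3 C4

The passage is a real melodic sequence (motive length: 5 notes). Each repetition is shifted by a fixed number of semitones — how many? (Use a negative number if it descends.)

Unit = 5 notes; the statements start on D4, B3, moving down a 3rd each time.
Counting half-steps from D4 to B3: -3.

-3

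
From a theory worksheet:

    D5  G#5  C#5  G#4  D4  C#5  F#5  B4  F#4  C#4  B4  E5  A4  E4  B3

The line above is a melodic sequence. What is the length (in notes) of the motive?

5

15 notes total. Splitting into 3 groups of 5:
D5 G#5 C#5 G#4 D4 | C#5 F#5 B4 F#4 C#4 | B4 E5 A4 E4 B3
Every group is a transposition down a 2nd of the one before; no shorter unit works.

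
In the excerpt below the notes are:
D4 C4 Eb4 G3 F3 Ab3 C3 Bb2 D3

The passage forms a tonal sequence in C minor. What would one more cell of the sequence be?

Taking 3-note groups, the heads are D4, G3, C3: the pattern moves down a 5th.
So cell 4 is F2 Eb2 G2.

F2 Eb2 G2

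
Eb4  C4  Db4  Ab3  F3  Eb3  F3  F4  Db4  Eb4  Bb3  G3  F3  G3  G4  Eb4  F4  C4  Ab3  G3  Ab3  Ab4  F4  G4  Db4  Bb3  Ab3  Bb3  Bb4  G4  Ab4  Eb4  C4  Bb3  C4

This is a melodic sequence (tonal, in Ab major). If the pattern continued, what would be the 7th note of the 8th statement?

The unit is 7 notes. Position-7 pitches of the 5 shown cells: F3, G3, Ab3, Bb3, C4.
Extending up a 2nd: Db4 → Eb4 → F4.

F4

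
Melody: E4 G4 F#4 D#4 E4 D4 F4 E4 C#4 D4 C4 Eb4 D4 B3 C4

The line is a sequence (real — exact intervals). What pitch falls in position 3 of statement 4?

Grouping in 5s, the 3rd note of each cell is F#4, E4, D4.
Each moves down a 2nd; the next is C4.

C4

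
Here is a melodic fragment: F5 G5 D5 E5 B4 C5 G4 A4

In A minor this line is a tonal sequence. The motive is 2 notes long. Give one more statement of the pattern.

Unit = 2 notes; the statements start on F5, D5, B4, G4, moving down a 3rd each time.
Statement 5 starts on E4 and keeps the same diatonic contour: E4 F4.

E4 F4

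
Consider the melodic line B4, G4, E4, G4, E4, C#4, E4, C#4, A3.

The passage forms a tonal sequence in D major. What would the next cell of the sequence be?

C#4 A3 F#3

The 3-note cells begin on B4, G4, E4 — each down a 3rd from the last.
Statement 4 starts on C#4 and keeps the same diatonic contour: C#4 A3 F#3.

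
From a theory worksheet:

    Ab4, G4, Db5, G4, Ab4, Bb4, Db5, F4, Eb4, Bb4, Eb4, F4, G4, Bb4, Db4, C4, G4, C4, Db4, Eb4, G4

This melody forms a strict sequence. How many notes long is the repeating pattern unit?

There are 21 notes; a 7-note unit gives 3 cells:
Ab4 G4 Db5 G4 Ab4 Bb4 Db5 | F4 Eb4 Bb4 Eb4 F4 G4 Bb4 | Db4 C4 G4 C4 Db4 Eb4 G4
Each cell is the previous one down a 3rd — so the unit is 7 notes.

7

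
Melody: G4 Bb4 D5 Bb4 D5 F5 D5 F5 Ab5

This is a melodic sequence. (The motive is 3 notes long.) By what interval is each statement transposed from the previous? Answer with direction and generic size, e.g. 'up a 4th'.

The 3-note cells begin on G4, Bb4, D5 — each up a 3rd from the last.
From G4 to Bb4: up a 3rd.

up a 3rd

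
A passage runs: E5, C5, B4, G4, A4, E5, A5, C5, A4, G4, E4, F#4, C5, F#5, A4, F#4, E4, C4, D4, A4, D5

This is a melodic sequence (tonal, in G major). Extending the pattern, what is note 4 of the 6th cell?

Grouping in 7s, the 4th note of each cell is G4, E4, C4.
Each moves down a 3rd. Continuing: A3 → F#3 → D3.

D3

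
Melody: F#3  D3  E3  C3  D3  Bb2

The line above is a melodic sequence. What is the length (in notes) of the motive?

2

Try groups of 2 (3 cells in 6 notes):
F#3 D3 | E3 C3 | D3 Bb2
Each cell is the previous one down a 2nd — so the unit is 2 notes.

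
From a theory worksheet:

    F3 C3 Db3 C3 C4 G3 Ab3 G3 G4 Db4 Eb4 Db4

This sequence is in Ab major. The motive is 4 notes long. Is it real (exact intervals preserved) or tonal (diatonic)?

tonal

Every note is diatonic to Ab major.
Cell 1 has -5 semitones from note 1 to 2, but cell 3 has -6 — the interval quality changes while the contour stays the same, which is the hallmark of a tonal sequence.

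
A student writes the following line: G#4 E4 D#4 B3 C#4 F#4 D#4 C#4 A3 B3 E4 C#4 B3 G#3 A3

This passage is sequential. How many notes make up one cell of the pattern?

There are 15 notes; a 5-note unit gives 3 cells:
G#4 E4 D#4 B3 C#4 | F#4 D#4 C#4 A3 B3 | E4 C#4 B3 G#3 A3
That's a consistent down a 2nd shift per cell, and no other grouping gives one.

5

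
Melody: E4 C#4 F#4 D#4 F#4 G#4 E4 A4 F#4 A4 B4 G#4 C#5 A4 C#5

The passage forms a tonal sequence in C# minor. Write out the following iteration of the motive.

Taking 5-note groups, the heads are E4, G#4, B4: the pattern moves up a 3rd.
Statement 4 starts on D#5 and keeps the same diatonic contour: D#5 B4 E5 C#5 E5.

D#5 B4 E5 C#5 E5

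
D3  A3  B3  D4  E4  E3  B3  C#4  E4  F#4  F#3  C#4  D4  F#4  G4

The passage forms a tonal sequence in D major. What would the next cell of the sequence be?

G3 D4 E4 G4 A4

With a 5-note motive the entries are D3, E3, F#3, each up a 2nd from the previous.
So cell 4 is G3 D4 E4 G4 A4.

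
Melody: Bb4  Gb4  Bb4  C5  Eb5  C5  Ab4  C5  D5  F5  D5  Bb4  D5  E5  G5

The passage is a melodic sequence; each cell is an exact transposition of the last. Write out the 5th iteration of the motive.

F#5 D5 F#5 G#5 B5

With a 5-note motive the entries are Bb4, C5, D5, each up a 2nd from the previous.
Extending up a 2nd: E5 → F#5.
From F#5 the exact shape gives F#5 D5 F#5 G#5 B5.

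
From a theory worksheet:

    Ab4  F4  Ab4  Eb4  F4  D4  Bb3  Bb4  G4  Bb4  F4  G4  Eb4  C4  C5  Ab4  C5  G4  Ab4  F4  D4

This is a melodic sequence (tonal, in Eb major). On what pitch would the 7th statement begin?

Taking 7-note groups, the heads are Ab4, Bb4, C5: the pattern moves up a 2nd.
Extending the heads up a 2nd: D5 → Eb5 → F5 → G5.

G5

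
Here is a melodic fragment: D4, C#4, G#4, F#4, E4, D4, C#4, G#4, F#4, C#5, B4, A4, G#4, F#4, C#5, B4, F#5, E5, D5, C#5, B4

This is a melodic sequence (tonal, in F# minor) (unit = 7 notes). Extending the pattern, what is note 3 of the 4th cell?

Grouping in 7s, the 3rd note of each cell is G#4, C#5, F#5.
Each moves up a 4th; the next is B5.

B5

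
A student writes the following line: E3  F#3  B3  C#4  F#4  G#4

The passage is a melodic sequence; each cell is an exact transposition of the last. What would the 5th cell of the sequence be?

G#5 A#5

With a 2-note motive the entries are E3, B3, F#4, each up a 5th from the previous.
Extending up a 5th: C#5 → G#5.
From G#5 the exact shape gives G#5 A#5.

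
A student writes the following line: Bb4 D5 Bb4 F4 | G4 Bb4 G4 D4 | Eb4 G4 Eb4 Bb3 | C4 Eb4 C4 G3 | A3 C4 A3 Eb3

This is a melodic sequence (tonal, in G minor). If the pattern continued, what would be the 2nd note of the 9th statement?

The unit is 4 notes. Position-2 pitches of the 5 shown cells: D5, Bb4, G4, Eb4, C4.
Each moves down a 3rd. Continuing: A3 → F3 → D3 → Bb2.

Bb2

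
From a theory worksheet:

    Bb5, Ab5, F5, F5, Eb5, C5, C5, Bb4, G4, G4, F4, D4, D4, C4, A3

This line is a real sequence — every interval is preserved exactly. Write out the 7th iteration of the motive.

E3 D3 B2

The 3-note cells begin on Bb5, F5, C5, G4, D4 — each down a 4th from the last.
Carrying on: A3 → E3.
Statement 7 starts on E3 and keeps the same exact contour: E3 D3 B2.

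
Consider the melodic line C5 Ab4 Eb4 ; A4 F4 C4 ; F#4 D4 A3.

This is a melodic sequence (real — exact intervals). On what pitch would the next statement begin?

Taking 3-note groups, the heads are C5, A4, F#4: the pattern moves down a 3rd.
One more step down a 3rd gives D#4.

D#4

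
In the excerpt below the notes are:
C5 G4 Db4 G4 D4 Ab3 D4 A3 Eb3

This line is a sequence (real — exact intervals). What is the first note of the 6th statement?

Unit = 3 notes; the statements start on C5, G4, D4, moving down a 4th each time.
Continuing: A3 → E3 → B2. Statement 6 starts on B2.

B2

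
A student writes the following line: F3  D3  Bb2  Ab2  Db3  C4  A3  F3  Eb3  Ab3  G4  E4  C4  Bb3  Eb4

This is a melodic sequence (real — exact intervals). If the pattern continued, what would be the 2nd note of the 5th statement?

F#5

The unit is 5 notes. Position-2 pitches of the 3 shown cells: D3, A3, E4.
Extending up a 5th: B4 → F#5.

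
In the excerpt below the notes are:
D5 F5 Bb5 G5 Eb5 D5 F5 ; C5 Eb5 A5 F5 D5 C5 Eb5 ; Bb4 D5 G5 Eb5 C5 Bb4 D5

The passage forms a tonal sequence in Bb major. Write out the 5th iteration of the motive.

With a 7-note motive the entries are D5, C5, Bb4, each down a 2nd from the previous.
Carrying on: A4 → G4.
From G4 the diatonic shape gives G4 Bb4 Eb5 C5 A4 G4 Bb4.

G4 Bb4 Eb5 C5 A4 G4 Bb4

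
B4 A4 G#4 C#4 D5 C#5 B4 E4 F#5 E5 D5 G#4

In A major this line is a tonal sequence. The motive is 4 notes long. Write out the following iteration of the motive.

A5 G#5 F#5 B4

The 4-note cells begin on B4, D5, F#5 — each up a 3rd from the last.
From A5 the diatonic shape gives A5 G#5 F#5 B4.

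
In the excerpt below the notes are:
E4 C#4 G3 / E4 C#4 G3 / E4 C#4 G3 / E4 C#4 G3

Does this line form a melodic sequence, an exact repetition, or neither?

Each 3-note cell is identical (E4 C#4 G3), restated at the same pitch.

repetition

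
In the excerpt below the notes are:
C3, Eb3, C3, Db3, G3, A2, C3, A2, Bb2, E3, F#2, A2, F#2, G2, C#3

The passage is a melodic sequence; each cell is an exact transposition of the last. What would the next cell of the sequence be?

The 5-note cells begin on C3, A2, F#2 — each down a 3rd from the last.
Statement 4 starts on D#2 and keeps the same exact contour: D#2 F#2 D#2 E2 A#2.

D#2 F#2 D#2 E2 A#2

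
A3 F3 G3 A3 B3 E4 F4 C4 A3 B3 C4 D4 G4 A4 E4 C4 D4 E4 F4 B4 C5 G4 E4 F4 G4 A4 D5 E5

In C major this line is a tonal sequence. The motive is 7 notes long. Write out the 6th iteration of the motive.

D5 B4 C5 D5 E5 A5 B5

With a 7-note motive the entries are A3, C4, E4, G4, each up a 3rd from the previous.
Continuing the starts: B4 → D5.
From D5 the diatonic shape gives D5 B4 C5 D5 E5 A5 B5.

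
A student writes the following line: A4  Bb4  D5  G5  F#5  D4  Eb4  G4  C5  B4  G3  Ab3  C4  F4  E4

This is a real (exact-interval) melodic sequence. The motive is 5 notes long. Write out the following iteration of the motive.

Unit = 5 notes; the statements start on A4, D4, G3, moving down a 5th each time.
From C3 the exact shape gives C3 Db3 F3 Bb3 A3.

C3 Db3 F3 Bb3 A3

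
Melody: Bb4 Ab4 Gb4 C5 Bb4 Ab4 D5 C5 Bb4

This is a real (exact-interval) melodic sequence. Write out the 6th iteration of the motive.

Unit = 3 notes; the statements start on Bb4, C5, D5, moving up a 2nd each time.
Extending up a 2nd: E5 → F#5 → G#5.
Statement 6 starts on G#5 and keeps the same exact contour: G#5 F#5 E5.

G#5 F#5 E5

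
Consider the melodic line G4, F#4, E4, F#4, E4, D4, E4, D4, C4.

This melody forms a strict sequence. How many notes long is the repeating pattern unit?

9 notes total. Splitting into 3 groups of 3:
G4 F#4 E4 | F#4 E4 D4 | E4 D4 C4
Each cell is the previous one down a 2nd — so the unit is 3 notes.

3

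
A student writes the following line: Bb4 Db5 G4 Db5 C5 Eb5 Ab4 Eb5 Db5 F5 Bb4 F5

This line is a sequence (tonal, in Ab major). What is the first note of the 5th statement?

With a 4-note motive the entries are Bb4, C5, Db5, each up a 2nd from the previous.
Extending the heads up a 2nd: Eb5 → F5.

F5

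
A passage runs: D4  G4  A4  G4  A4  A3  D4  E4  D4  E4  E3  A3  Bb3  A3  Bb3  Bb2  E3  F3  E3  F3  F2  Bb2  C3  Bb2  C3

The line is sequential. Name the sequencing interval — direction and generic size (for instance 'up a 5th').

down a 4th

Taking 5-note groups, the heads are D4, A3, E3, Bb2, F2: the pattern moves down a 4th.
D4 to A3 is down a 4th.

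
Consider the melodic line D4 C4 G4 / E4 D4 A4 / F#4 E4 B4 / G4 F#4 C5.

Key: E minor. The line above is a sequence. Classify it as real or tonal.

Every note is diatonic to E minor.
Cell 1 has -2 semitones from note 1 to 2, but cell 4 has -1 — the interval quality changes while the contour stays the same, which is the hallmark of a tonal sequence.

tonal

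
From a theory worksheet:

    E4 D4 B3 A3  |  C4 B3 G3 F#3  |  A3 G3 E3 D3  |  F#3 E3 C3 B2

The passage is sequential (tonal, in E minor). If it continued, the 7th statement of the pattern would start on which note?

Unit = 4 notes; the statements start on E4, C4, A3, F#3, moving down a 3rd each time.
Extending the heads down a 3rd: D3 → B2 → G2.

G2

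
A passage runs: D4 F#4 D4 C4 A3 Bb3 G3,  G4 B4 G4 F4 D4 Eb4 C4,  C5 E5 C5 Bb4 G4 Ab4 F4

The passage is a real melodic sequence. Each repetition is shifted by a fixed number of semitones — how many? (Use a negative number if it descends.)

Unit = 7 notes; the statements start on D4, G4, C5, moving up a 4th each time.
Counting half-steps from D4 to G4: 5.

5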